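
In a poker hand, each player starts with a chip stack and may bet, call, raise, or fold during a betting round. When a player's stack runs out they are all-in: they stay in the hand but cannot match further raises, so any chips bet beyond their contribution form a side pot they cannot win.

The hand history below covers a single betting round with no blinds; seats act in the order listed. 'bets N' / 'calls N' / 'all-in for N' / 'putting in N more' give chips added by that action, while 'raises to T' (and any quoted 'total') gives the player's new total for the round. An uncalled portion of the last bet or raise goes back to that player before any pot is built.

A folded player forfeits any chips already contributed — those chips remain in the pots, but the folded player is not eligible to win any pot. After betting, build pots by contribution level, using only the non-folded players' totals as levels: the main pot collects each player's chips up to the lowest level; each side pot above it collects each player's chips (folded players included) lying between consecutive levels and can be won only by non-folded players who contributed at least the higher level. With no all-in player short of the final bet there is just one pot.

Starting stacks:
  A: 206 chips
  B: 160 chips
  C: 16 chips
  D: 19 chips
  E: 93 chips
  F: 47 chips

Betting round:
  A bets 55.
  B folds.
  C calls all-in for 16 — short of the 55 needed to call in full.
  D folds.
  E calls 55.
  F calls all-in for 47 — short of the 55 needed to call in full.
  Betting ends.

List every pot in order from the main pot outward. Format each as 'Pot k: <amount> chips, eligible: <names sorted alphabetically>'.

Contributions: A=55, C=16, E=55, F=47
Folded: B, D
Pot levels (distinct totals of non-folded players): 16, 47, 55
Layer 1-16: 16 each from A, C, E, F = 16*4 = 64 chips; eligible A, C, E, F
Layer 17-47: 31 each from A, E, F = 31*3 = 93 chips; eligible A, E, F
Layer 48-55: 8 each from A, E = 8*2 = 16 chips; eligible A, E

Pot 1: 64 chips, eligible: A, C, E, F
Pot 2: 93 chips, eligible: A, E, F
Pot 3: 16 chips, eligible: A, E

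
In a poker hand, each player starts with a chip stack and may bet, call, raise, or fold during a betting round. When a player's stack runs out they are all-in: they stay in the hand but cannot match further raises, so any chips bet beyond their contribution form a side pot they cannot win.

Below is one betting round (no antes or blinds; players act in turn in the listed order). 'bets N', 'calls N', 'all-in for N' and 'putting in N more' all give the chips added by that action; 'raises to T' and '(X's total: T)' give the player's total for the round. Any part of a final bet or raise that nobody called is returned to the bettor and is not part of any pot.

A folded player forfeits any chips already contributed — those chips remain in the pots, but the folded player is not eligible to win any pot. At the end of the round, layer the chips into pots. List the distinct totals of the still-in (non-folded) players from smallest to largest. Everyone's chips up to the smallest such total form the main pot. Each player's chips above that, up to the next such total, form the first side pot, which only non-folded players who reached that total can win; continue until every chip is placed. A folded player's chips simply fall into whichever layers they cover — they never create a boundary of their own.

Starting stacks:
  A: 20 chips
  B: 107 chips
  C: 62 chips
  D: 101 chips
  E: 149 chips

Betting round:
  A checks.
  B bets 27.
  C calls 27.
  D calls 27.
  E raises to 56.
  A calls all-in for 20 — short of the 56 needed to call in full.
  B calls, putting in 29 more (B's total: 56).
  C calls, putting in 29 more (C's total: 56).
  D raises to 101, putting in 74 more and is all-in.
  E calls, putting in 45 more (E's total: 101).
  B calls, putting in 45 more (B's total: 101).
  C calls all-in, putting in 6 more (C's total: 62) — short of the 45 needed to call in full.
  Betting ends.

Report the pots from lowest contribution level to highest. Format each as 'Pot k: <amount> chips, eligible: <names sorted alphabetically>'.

Contributions: A=20, B=101, C=62, D=101, E=101
Pot levels (distinct totals of non-folded players): 20, 62, 101
Layer 1-20: 20 each from A, B, C, D, E = 20*5 = 100 chips; eligible A, B, C, D, E
Layer 21-62: 42 each from B, C, D, E = 42*4 = 168 chips; eligible B, C, D, E
Layer 63-101: 39 each from B, D, E = 39*3 = 117 chips; eligible B, D, E

Pot 1: 100 chips, eligible: A, B, C, D, E
Pot 2: 168 chips, eligible: B, C, D, E
Pot 3: 117 chips, eligible: B, D, E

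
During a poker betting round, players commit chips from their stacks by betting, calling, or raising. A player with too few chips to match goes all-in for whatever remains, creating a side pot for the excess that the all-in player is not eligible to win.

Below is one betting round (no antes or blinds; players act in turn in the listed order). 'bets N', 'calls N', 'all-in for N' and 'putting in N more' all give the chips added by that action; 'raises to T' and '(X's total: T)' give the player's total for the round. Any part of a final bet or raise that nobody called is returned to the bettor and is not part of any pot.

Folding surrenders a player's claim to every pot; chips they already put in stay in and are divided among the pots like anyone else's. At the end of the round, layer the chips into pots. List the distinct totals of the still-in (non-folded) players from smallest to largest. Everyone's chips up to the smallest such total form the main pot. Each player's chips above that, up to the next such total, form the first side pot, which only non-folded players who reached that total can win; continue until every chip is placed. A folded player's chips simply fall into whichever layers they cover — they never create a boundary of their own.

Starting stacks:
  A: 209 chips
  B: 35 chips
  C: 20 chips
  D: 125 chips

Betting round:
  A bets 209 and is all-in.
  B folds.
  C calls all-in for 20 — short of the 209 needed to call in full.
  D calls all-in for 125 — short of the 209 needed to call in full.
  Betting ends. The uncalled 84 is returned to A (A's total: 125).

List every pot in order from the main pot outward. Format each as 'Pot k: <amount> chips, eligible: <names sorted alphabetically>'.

Pot 1: 60 chips, eligible: A, C, D
Pot 2: 210 chips, eligible: A, D

Derivation:
Contributions (after 84 returned to A): A=125, C=20, D=125
Folded: B
Pot levels (distinct totals of non-folded players): 20, 125
Layer 1-20: 20 each from A, C, D = 20*3 = 60 chips; eligible A, C, D
Layer 21-125: 105 each from A, D = 105*2 = 210 chips; eligible A, D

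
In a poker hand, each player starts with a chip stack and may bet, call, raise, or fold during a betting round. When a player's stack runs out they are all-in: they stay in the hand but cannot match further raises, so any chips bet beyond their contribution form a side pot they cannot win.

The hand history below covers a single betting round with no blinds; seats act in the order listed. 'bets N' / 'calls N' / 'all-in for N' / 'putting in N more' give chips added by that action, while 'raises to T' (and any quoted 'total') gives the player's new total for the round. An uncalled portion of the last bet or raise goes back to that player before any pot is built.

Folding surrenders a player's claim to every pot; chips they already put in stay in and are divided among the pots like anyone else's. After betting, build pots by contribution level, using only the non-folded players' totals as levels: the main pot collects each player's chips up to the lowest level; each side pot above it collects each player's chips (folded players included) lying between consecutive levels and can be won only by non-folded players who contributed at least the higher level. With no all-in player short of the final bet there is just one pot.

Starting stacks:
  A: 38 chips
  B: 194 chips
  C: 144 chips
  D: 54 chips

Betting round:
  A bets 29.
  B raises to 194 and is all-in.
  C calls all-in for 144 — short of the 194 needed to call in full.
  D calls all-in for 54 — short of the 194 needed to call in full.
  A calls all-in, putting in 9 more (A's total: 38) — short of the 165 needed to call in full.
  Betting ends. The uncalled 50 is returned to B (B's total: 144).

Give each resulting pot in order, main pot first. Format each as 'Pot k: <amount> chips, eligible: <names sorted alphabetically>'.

Contributions (after 50 returned to B): A=38, B=144, C=144, D=54
Pot levels (distinct totals of non-folded players): 38, 54, 144
Layer 1-38: 38 each from A, B, C, D = 38*4 = 152 chips; eligible A, B, C, D
Layer 39-54: 16 each from B, C, D = 16*3 = 48 chips; eligible B, C, D
Layer 55-144: 90 each from B, C = 90*2 = 180 chips; eligible B, C

Pot 1: 152 chips, eligible: A, B, C, D
Pot 2: 48 chips, eligible: B, C, D
Pot 3: 180 chips, eligible: B, C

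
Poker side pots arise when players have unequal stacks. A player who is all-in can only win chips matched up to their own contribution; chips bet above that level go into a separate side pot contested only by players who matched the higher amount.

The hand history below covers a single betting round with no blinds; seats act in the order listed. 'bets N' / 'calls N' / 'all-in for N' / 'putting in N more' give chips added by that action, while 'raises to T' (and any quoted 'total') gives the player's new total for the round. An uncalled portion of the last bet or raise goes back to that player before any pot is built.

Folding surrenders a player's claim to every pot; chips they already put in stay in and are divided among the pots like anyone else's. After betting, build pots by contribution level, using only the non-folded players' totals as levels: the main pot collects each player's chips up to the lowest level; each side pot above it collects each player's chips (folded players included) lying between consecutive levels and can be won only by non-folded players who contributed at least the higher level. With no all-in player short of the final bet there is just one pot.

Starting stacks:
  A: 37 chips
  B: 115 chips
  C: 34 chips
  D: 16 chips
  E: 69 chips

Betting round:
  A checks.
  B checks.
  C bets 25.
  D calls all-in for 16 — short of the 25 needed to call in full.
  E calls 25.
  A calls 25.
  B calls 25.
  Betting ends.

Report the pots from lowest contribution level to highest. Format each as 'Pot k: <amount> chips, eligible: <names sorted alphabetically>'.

Contributions: A=25, B=25, C=25, D=16, E=25
Pot levels (distinct totals of non-folded players): 16, 25
Layer 1-16: 16 each from A, B, C, D, E = 16*5 = 80 chips; eligible A, B, C, D, E
Layer 17-25: 9 each from A, B, C, E = 9*4 = 36 chips; eligible A, B, C, E

Pot 1: 80 chips, eligible: A, B, C, D, E
Pot 2: 36 chips, eligible: A, B, C, E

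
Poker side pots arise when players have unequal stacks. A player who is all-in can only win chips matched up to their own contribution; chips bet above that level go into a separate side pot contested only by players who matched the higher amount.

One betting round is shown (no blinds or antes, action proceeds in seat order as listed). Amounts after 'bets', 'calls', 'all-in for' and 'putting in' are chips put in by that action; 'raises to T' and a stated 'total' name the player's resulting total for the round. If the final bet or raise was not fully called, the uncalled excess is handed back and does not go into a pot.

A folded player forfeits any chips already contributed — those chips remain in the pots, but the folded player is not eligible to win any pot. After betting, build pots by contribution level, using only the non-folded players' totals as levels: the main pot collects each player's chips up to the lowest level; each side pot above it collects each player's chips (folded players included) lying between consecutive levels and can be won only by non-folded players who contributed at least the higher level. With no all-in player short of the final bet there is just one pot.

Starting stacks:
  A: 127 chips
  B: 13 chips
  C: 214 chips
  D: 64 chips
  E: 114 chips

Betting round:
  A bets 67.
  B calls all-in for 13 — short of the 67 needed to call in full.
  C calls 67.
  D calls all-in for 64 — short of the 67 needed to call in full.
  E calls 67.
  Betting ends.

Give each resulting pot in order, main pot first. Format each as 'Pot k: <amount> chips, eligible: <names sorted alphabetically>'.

Contributions: A=67, B=13, C=67, D=64, E=67
Pot levels (distinct totals of non-folded players): 13, 64, 67
Layer 1-13: 13 each from A, B, C, D, E = 13*5 = 65 chips; eligible A, B, C, D, E
Layer 14-64: 51 each from A, C, D, E = 51*4 = 204 chips; eligible A, C, D, E
Layer 65-67: 3 each from A, C, E = 3*3 = 9 chips; eligible A, C, E

Pot 1: 65 chips, eligible: A, B, C, D, E
Pot 2: 204 chips, eligible: A, C, D, E
Pot 3: 9 chips, eligible: A, C, E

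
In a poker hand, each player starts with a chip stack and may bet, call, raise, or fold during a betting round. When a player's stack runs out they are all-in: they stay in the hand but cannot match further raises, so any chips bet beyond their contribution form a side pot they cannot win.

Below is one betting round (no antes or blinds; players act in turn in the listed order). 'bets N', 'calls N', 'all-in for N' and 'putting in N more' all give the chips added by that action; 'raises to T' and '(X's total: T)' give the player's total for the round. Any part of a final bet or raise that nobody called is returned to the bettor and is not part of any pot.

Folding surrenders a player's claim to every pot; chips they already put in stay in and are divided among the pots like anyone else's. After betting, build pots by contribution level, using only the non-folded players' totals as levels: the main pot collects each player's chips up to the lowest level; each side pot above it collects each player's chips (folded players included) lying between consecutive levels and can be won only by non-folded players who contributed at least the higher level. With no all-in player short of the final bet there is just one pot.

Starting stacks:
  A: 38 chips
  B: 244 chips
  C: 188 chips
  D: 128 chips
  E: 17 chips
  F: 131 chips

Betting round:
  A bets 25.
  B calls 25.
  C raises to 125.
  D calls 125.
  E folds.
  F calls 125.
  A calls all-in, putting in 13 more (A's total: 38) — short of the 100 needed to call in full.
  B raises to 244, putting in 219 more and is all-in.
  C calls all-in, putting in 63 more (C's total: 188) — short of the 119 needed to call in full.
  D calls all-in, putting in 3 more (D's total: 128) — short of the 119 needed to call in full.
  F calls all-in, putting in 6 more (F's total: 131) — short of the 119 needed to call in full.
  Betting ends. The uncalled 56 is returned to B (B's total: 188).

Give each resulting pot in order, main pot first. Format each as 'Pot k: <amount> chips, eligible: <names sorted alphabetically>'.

Contributions (after 56 returned to B): A=38, B=188, C=188, D=128, F=131
Folded: E
Pot levels (distinct totals of non-folded players): 38, 128, 131, 188
Layer 1-38: 38 each from A, B, C, D, F = 38*5 = 190 chips; eligible A, B, C, D, F
Layer 39-128: 90 each from B, C, D, F = 90*4 = 360 chips; eligible B, C, D, F
Layer 129-131: 3 each from B, C, F = 3*3 = 9 chips; eligible B, C, F
Layer 132-188: 57 each from B, C = 57*2 = 114 chips; eligible B, C

Pot 1: 190 chips, eligible: A, B, C, D, F
Pot 2: 360 chips, eligible: B, C, D, F
Pot 3: 9 chips, eligible: B, C, F
Pot 4: 114 chips, eligible: B, C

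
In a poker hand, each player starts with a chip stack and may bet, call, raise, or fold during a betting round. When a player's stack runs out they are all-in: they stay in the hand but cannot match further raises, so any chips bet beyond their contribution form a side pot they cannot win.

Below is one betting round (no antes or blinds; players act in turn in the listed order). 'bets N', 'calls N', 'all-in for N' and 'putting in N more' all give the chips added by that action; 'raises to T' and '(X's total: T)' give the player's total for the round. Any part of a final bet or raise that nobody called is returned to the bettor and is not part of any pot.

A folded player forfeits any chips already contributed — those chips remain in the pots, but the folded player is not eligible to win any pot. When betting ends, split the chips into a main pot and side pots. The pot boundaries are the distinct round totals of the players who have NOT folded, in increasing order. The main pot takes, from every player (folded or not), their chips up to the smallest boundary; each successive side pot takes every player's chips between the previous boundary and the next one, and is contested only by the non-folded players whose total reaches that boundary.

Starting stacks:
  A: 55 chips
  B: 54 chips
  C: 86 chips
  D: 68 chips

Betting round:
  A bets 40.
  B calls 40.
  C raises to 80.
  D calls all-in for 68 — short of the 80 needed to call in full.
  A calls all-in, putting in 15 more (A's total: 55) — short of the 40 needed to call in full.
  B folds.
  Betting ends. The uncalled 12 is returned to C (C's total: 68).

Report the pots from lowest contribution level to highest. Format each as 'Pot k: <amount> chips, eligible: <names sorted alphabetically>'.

Pot 1: 205 chips, eligible: A, C, D
Pot 2: 26 chips, eligible: C, D

Derivation:
Contributions (after 12 returned to C): A=55, B=40, C=68, D=68
Folded: B
Pot levels (distinct totals of non-folded players): 55, 68
Layer 1-55: A 55 + B 40 + C 55 + D 55 = 205 chips; eligible A, C, D
Layer 56-68: 13 each from C, D = 13*2 = 26 chips; eligible C, D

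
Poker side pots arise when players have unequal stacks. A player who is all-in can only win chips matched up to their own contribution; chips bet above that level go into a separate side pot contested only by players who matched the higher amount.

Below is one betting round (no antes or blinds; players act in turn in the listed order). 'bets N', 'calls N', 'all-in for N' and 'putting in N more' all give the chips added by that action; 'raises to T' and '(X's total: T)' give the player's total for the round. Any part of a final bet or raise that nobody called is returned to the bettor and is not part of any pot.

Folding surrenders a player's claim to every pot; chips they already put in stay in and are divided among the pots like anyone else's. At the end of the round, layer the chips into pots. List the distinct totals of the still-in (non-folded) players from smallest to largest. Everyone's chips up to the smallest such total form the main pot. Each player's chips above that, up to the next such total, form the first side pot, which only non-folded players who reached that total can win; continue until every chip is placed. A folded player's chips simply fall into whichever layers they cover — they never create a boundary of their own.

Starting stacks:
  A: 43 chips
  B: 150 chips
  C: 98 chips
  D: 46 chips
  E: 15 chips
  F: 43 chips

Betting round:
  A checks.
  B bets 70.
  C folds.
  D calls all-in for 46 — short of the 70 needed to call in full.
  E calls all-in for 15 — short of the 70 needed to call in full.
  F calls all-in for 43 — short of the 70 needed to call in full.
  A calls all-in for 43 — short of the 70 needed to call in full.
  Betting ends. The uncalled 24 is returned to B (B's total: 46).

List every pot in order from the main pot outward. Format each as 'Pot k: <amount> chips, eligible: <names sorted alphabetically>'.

Pot 1: 75 chips, eligible: A, B, D, E, F
Pot 2: 112 chips, eligible: A, B, D, F
Pot 3: 6 chips, eligible: B, D

Derivation:
Contributions (after 24 returned to B): A=43, B=46, D=46, E=15, F=43
Folded: C
Pot levels (distinct totals of non-folded players): 15, 43, 46
Layer 1-15: 15 each from A, B, D, E, F = 15*5 = 75 chips; eligible A, B, D, E, F
Layer 16-43: 28 each from A, B, D, F = 28*4 = 112 chips; eligible A, B, D, F
Layer 44-46: 3 each from B, D = 3*2 = 6 chips; eligible B, D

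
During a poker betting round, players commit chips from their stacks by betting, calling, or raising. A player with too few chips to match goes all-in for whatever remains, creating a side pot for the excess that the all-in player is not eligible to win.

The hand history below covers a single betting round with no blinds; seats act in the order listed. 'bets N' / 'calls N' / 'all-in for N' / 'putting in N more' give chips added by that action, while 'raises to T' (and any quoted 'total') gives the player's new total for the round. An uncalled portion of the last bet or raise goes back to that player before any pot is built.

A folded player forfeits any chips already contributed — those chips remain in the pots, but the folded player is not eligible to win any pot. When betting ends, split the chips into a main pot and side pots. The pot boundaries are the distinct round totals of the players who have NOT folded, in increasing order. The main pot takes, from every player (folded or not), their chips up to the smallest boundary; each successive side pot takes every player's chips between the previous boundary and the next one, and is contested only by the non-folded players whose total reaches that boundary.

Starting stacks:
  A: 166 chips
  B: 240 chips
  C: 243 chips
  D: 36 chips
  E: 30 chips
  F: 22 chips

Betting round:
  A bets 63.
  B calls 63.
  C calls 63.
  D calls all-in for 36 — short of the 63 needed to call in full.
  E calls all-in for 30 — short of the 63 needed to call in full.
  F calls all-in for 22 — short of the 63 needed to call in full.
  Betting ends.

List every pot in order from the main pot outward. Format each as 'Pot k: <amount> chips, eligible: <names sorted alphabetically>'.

Contributions: A=63, B=63, C=63, D=36, E=30, F=22
Pot levels (distinct totals of non-folded players): 22, 30, 36, 63
Layer 1-22: 22 each from A, B, C, D, E, F = 22*6 = 132 chips; eligible A, B, C, D, E, F
Layer 23-30: 8 each from A, B, C, D, E = 8*5 = 40 chips; eligible A, B, C, D, E
Layer 31-36: 6 each from A, B, C, D = 6*4 = 24 chips; eligible A, B, C, D
Layer 37-63: 27 each from A, B, C = 27*3 = 81 chips; eligible A, B, C

Pot 1: 132 chips, eligible: A, B, C, D, E, F
Pot 2: 40 chips, eligible: A, B, C, D, E
Pot 3: 24 chips, eligible: A, B, C, D
Pot 4: 81 chips, eligible: A, B, C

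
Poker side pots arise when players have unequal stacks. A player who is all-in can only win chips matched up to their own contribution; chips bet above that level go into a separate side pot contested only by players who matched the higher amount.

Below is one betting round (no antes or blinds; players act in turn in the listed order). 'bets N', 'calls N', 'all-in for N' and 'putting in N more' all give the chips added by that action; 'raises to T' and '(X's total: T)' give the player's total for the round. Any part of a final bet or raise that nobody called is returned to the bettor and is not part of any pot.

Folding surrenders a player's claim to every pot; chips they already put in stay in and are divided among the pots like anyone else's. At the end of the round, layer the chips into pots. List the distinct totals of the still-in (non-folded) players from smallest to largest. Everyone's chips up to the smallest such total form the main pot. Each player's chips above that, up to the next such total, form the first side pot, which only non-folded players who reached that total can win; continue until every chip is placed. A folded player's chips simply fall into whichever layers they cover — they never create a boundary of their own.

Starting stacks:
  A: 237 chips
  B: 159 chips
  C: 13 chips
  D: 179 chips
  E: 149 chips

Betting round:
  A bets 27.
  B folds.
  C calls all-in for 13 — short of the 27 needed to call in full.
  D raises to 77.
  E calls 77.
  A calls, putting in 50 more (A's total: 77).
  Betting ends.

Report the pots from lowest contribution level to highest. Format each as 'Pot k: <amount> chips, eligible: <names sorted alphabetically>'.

Contributions: A=77, C=13, D=77, E=77
Folded: B
Pot levels (distinct totals of non-folded players): 13, 77
Layer 1-13: 13 each from A, C, D, E = 13*4 = 52 chips; eligible A, C, D, E
Layer 14-77: 64 each from A, D, E = 64*3 = 192 chips; eligible A, D, E

Pot 1: 52 chips, eligible: A, C, D, E
Pot 2: 192 chips, eligible: A, D, E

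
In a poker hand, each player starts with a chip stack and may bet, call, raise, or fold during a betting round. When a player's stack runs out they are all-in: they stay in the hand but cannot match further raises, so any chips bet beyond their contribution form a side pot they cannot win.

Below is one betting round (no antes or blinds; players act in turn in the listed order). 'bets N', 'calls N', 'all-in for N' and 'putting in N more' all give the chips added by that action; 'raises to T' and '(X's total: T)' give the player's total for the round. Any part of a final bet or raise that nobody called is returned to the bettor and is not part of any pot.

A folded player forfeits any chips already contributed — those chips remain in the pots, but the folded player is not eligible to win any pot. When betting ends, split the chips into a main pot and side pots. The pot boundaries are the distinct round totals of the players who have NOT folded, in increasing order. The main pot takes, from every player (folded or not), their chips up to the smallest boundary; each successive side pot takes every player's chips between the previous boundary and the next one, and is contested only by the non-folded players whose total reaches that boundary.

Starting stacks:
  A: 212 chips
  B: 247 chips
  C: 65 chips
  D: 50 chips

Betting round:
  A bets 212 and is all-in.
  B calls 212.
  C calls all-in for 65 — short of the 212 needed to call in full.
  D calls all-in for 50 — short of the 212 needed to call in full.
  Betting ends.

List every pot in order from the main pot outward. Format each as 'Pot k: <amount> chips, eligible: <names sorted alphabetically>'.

Contributions: A=212, B=212, C=65, D=50
Pot levels (distinct totals of non-folded players): 50, 65, 212
Layer 1-50: 50 each from A, B, C, D = 50*4 = 200 chips; eligible A, B, C, D
Layer 51-65: 15 each from A, B, C = 15*3 = 45 chips; eligible A, B, C
Layer 66-212: 147 each from A, B = 147*2 = 294 chips; eligible A, B

Pot 1: 200 chips, eligible: A, B, C, D
Pot 2: 45 chips, eligible: A, B, C
Pot 3: 294 chips, eligible: A, B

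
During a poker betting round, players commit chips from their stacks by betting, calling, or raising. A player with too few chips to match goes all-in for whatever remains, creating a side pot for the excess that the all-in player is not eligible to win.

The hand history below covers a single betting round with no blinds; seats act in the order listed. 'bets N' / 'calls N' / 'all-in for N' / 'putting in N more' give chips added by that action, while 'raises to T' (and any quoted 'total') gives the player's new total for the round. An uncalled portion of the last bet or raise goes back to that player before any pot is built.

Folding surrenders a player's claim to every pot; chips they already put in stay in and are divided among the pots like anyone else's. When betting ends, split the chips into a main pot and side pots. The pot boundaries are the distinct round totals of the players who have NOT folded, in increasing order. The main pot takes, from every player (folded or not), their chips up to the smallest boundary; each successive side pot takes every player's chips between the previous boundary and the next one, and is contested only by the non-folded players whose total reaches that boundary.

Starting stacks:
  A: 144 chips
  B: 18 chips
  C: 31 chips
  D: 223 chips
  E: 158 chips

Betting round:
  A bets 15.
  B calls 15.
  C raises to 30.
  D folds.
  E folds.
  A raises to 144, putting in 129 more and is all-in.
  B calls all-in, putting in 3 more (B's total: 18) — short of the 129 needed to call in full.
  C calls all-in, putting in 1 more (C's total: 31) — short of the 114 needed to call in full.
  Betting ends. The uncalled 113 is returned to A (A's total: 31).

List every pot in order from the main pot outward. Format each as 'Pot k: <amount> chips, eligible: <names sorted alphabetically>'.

Contributions (after 113 returned to A): A=31, B=18, C=31
Folded: D, E
Pot levels (distinct totals of non-folded players): 18, 31
Layer 1-18: 18 each from A, B, C = 18*3 = 54 chips; eligible A, B, C
Layer 19-31: 13 each from A, C = 13*2 = 26 chips; eligible A, C

Pot 1: 54 chips, eligible: A, B, C
Pot 2: 26 chips, eligible: A, C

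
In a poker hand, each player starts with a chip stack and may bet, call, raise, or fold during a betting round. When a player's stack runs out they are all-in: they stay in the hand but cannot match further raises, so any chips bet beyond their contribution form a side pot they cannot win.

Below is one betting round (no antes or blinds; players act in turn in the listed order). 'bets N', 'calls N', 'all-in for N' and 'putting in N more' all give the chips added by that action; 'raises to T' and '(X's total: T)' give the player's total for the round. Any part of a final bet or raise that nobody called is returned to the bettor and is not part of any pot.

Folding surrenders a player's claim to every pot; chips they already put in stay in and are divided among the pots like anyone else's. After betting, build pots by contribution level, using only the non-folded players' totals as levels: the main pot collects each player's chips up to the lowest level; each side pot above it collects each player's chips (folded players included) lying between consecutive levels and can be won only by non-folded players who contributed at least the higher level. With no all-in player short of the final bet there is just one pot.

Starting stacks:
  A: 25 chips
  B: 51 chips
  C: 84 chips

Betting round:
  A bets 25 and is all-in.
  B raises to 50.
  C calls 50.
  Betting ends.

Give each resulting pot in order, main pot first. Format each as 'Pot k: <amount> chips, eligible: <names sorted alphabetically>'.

Contributions: A=25, B=50, C=50
Pot levels (distinct totals of non-folded players): 25, 50
Layer 1-25: 25 each from A, B, C = 25*3 = 75 chips; eligible A, B, C
Layer 26-50: 25 each from B, C = 25*2 = 50 chips; eligible B, C

Pot 1: 75 chips, eligible: A, B, C
Pot 2: 50 chips, eligible: B, C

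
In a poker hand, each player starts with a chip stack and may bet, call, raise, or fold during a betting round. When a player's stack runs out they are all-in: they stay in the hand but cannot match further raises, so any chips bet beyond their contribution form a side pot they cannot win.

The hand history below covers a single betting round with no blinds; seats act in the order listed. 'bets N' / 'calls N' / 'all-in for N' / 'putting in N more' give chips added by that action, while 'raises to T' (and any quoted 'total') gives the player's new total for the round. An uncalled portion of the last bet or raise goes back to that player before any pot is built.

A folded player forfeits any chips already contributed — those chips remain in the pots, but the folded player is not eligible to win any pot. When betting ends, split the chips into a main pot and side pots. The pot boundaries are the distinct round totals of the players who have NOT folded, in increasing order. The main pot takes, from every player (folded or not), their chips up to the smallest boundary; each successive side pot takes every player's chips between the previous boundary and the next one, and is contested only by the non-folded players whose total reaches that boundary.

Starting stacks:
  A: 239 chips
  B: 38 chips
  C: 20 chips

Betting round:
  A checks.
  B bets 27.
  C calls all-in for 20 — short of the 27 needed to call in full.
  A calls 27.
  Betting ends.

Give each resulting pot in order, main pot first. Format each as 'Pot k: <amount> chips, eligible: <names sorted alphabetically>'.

Pot 1: 60 chips, eligible: A, B, C
Pot 2: 14 chips, eligible: A, B

Derivation:
Contributions: A=27, B=27, C=20
Pot levels (distinct totals of non-folded players): 20, 27
Layer 1-20: 20 each from A, B, C = 20*3 = 60 chips; eligible A, B, C
Layer 21-27: 7 each from A, B = 7*2 = 14 chips; eligible A, B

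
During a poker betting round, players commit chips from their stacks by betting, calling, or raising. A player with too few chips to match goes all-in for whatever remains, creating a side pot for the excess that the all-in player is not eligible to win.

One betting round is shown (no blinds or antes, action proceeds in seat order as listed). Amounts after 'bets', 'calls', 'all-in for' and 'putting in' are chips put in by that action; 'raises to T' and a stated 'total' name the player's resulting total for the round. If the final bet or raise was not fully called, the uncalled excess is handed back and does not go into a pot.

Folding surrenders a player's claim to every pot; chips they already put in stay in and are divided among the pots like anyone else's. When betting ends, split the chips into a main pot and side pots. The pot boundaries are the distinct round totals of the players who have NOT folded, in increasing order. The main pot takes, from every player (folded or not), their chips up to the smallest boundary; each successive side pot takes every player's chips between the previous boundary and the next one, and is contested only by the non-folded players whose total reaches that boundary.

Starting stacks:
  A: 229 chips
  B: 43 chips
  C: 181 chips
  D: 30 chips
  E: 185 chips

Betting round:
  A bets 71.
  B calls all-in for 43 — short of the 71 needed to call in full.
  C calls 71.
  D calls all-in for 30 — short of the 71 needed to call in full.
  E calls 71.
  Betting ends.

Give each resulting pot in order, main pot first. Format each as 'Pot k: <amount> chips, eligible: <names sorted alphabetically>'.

Pot 1: 150 chips, eligible: A, B, C, D, E
Pot 2: 52 chips, eligible: A, B, C, E
Pot 3: 84 chips, eligible: A, C, E

Derivation:
Contributions: A=71, B=43, C=71, D=30, E=71
Pot levels (distinct totals of non-folded players): 30, 43, 71
Layer 1-30: 30 each from A, B, C, D, E = 30*5 = 150 chips; eligible A, B, C, D, E
Layer 31-43: 13 each from A, B, C, E = 13*4 = 52 chips; eligible A, B, C, E
Layer 44-71: 28 each from A, C, E = 28*3 = 84 chips; eligible A, C, E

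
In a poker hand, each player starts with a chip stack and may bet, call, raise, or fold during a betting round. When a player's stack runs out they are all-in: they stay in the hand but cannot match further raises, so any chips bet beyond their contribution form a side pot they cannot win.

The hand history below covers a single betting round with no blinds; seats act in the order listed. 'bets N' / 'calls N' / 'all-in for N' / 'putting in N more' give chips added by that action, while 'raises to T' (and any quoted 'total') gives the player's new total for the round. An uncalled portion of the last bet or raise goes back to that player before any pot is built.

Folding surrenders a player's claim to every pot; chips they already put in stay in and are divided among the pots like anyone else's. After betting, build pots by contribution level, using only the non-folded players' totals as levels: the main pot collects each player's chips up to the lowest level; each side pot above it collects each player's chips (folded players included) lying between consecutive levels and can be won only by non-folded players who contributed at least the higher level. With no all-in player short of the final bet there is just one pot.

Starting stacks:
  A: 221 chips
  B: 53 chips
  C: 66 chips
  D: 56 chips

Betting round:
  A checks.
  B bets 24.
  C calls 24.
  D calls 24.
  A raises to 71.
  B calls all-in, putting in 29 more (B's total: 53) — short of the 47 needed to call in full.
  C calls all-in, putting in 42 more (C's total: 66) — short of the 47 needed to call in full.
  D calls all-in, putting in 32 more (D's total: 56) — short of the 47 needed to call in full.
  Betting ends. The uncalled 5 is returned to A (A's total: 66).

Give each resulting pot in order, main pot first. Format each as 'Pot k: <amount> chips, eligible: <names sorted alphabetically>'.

Contributions (after 5 returned to A): A=66, B=53, C=66, D=56
Pot levels (distinct totals of non-folded players): 53, 56, 66
Layer 1-53: 53 each from A, B, C, D = 53*4 = 212 chips; eligible A, B, C, D
Layer 54-56: 3 each from A, C, D = 3*3 = 9 chips; eligible A, C, D
Layer 57-66: 10 each from A, C = 10*2 = 20 chips; eligible A, C

Pot 1: 212 chips, eligible: A, B, C, D
Pot 2: 9 chips, eligible: A, C, D
Pot 3: 20 chips, eligible: A, C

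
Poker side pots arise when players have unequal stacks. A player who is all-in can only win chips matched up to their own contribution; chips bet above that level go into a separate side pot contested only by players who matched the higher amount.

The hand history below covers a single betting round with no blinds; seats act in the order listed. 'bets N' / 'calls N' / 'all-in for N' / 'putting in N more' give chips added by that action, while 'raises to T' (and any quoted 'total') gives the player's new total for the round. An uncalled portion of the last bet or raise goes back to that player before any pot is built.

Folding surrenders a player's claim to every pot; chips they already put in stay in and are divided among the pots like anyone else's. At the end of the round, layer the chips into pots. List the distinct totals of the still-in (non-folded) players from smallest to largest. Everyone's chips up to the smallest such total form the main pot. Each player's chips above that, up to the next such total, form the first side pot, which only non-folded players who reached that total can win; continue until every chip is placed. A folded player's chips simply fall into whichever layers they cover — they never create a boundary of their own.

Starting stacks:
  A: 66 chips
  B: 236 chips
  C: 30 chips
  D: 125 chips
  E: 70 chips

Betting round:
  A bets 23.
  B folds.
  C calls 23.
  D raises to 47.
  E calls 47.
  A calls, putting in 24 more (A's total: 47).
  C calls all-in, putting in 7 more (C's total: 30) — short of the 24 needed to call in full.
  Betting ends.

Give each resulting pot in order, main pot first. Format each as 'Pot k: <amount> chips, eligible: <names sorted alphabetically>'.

Pot 1: 120 chips, eligible: A, C, D, E
Pot 2: 51 chips, eligible: A, D, E

Derivation:
Contributions: A=47, C=30, D=47, E=47
Folded: B
Pot levels (distinct totals of non-folded players): 30, 47
Layer 1-30: 30 each from A, C, D, E = 30*4 = 120 chips; eligible A, C, D, E
Layer 31-47: 17 each from A, D, E = 17*3 = 51 chips; eligible A, D, E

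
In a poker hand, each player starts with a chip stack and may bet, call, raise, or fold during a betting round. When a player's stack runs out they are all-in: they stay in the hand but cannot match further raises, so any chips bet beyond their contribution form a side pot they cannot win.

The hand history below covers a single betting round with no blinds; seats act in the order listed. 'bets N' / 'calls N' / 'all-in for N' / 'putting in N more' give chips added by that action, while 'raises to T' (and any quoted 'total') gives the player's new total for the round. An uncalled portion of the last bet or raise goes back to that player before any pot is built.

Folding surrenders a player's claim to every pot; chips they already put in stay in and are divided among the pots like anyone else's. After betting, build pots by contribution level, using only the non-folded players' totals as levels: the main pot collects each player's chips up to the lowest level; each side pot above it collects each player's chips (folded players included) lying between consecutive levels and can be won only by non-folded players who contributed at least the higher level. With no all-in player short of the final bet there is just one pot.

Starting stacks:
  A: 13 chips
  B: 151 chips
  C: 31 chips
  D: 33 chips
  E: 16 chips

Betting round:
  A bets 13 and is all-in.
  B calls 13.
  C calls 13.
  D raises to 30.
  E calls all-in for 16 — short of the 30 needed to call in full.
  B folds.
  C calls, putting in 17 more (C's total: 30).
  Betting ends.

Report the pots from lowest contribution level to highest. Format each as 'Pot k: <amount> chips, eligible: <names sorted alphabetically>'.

Contributions: A=13, B=13, C=30, D=30, E=16
Folded: B
Pot levels (distinct totals of non-folded players): 13, 16, 30
Layer 1-13: 13 each from A, B, C, D, E = 13*5 = 65 chips; eligible A, C, D, E
Layer 14-16: 3 each from C, D, E = 3*3 = 9 chips; eligible C, D, E
Layer 17-30: 14 each from C, D = 14*2 = 28 chips; eligible C, D

Pot 1: 65 chips, eligible: A, C, D, E
Pot 2: 9 chips, eligible: C, D, E
Pot 3: 28 chips, eligible: C, D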